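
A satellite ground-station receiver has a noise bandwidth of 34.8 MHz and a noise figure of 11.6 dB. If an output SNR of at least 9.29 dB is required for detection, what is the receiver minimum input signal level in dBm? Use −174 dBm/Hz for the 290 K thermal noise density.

Sensitivity = −174 + 10 log₁₀(B) + NF + SNR_min
= −174 + 75.42 + 11.6 + 9.29
= −77.69 dBm → −77.7 dBm

−77.7 dBm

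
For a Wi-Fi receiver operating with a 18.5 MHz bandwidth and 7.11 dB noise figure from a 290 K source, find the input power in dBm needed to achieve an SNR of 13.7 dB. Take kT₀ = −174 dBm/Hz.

Sensitivity = −174 + 10 log₁₀(B) + NF + SNR_min
= −174 + 72.67 + 7.11 + 13.7
= −80.52 dBm → −80.5 dBm

−80.5 dBm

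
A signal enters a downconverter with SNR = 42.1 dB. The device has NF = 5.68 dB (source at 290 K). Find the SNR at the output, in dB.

36.42 dB

By definition F = SNR_in/SNR_out, so in dB: SNR_out = SNR_in − NF
SNR_out = 42.1 − 5.68 = 36.42 dB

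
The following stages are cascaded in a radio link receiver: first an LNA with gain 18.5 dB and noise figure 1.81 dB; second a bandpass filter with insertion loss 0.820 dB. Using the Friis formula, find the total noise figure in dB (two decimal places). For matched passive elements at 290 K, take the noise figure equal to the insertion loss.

1.82 dB

Convert to linear (a loss of L dB is a gain of −L dB): F_i = 10^(NF_i/10), G_i = 10^(G_i,dB/10)
  Stage 1: F_1 = 10^(1.81/10) = 1.517, G_1 = 10^(18.5/10) = 70.79
  Stage 2: F_2 = 10^(0.820/10) = 1.208, G_2 = 10^(−0.820/10) = 0.8279
Friis cascade:
  F = 1.517 + (1.208 − 1)/70.79 = 1.520
NF = 10 log₁₀(1.520) = 1.82 dB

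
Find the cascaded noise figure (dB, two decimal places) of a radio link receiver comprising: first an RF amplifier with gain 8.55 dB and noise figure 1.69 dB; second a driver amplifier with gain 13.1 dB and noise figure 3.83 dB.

Convert to linear (a loss of L dB is a gain of −L dB): F_i = 10^(NF_i/10), G_i = 10^(G_i,dB/10)
  Stage 1: F_1 = 10^(1.69/10) = 1.476, G_1 = 10^(8.55/10) = 7.161
  Stage 2: F_2 = 10^(3.83/10) = 2.415, G_2 = 10^(13.1/10) = 20.42
Friis cascade:
  F = 1.476 + (2.415 − 1)/7.161 = 1.673
NF = 10 log₁₀(1.673) = 2.24 dB

2.24 dB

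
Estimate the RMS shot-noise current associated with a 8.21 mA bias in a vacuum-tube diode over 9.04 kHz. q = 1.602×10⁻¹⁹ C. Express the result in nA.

4.88 nA

I_n = √(2qI·B)
2qI·B = 2 × 1.602×10⁻¹⁹ × 8.21×10⁻³ × 9.04×10³ = 2.38×10⁻¹⁷ A²
I_n = √(2.38×10⁻¹⁷) = 4.88×10⁻⁹ A = 4.88 nA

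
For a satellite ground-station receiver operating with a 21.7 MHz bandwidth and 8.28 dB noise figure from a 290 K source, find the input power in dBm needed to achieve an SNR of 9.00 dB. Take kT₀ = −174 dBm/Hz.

Sensitivity = −174 + 10 log₁₀(B) + NF + SNR_min
= −174 + 73.36 + 8.28 + 9.00
= −83.36 dBm → −83.4 dBm

−83.4 dBm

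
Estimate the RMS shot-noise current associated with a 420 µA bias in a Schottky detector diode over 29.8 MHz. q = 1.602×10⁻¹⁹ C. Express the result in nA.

I_n = √(2qI·B)
2qI·B = 2 × 1.602×10⁻¹⁹ × 4.20×10⁻⁴ × 2.98×10⁷ = 4.01×10⁻¹⁵ A²
I_n = √(4.01×10⁻¹⁵) = 6.33×10⁻⁸ A = 63.3 nA

63.3 nA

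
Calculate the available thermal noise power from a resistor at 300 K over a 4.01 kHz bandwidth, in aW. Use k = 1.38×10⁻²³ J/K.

P_n = kTB = 1.38×10⁻²³ × 300 × 4.01×10³ = 1.66×10⁻¹⁷ W = 16.6 aW

16.6 aW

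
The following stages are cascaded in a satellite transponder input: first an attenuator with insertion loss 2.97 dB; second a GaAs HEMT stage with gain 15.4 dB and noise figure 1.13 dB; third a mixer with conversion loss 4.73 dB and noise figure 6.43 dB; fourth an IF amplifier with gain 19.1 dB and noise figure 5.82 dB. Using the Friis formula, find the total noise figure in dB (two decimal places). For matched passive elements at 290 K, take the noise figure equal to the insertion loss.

Convert to linear (a loss of L dB is a gain of −L dB): F_i = 10^(NF_i/10), G_i = 10^(G_i,dB/10)
  Stage 1: F_1 = 10^(2.97/10) = 1.982, G_1 = 10^(−2.97/10) = 0.5047
  Stage 2: F_2 = 10^(1.13/10) = 1.297, G_2 = 10^(15.4/10) = 34.67
  Stage 3: F_3 = 10^(6.43/10) = 4.395, G_3 = 10^(−4.73/10) = 0.3365
  Stage 4: F_4 = 10^(5.82/10) = 3.819, G_4 = 10^(19.1/10) = 81.28
Friis cascade:
  F = 1.982 + (1.297 − 1)/0.5047 + (4.395 − 1)/17.50 + (3.819 − 1)/5.888 = 3.243
NF = 10 log₁₀(3.243) = 5.11 dB

5.11 dB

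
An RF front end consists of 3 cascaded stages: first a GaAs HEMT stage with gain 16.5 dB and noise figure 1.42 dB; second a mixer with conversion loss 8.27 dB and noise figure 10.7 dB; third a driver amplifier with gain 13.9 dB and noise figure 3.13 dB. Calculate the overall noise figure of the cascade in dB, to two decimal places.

2.52 dB

Convert to linear (a loss of L dB is a gain of −L dB): F_i = 10^(NF_i/10), G_i = 10^(G_i,dB/10)
  Stage 1: F_1 = 10^(1.42/10) = 1.387, G_1 = 10^(16.5/10) = 44.67
  Stage 2: F_2 = 10^(10.7/10) = 11.75, G_2 = 10^(−8.27/10) = 0.1489
  Stage 3: F_3 = 10^(3.13/10) = 2.056, G_3 = 10^(13.9/10) = 24.55
Friis cascade:
  F = 1.387 + (11.75 − 1)/44.67 + (2.056 − 1)/6.653 = 1.786
NF = 10 log₁₀(1.786) = 2.52 dB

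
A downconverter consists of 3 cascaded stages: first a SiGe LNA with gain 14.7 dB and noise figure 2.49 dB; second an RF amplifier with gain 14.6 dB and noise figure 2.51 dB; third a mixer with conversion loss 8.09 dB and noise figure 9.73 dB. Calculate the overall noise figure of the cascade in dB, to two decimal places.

2.58 dB

Convert to linear (a loss of L dB is a gain of −L dB): F_i = 10^(NF_i/10), G_i = 10^(G_i,dB/10)
  Stage 1: F_1 = 10^(2.49/10) = 1.774, G_1 = 10^(14.7/10) = 29.51
  Stage 2: F_2 = 10^(2.51/10) = 1.782, G_2 = 10^(14.6/10) = 28.84
  Stage 3: F_3 = 10^(9.73/10) = 9.397, G_3 = 10^(−8.09/10) = 0.1552
Friis cascade:
  F = 1.774 + (1.782 − 1)/29.51 + (9.397 − 1)/851.1 = 1.811
NF = 10 log₁₀(1.811) = 2.58 dB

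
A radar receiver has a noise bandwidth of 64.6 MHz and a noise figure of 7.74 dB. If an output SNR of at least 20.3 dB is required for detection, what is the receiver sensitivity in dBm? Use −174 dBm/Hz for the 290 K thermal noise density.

Sensitivity = −174 + 10 log₁₀(B) + NF + SNR_min
= −174 + 78.1 + 7.74 + 20.3
= −67.86 dBm → −67.9 dBm

−67.9 dBm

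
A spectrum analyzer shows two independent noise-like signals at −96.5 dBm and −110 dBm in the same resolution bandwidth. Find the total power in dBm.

−96.3 dBm

Convert to linear, add, convert back:
P₁ = 2.24×10⁻¹³ W, P₂ = 1.00×10⁻¹⁴ W
P_tot = 2.34×10⁻¹³ W → 10 log₁₀(P_tot / 10⁻³) = −96.3 dBm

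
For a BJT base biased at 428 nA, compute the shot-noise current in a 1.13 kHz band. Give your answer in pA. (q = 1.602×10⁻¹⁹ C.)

I_n = √(2qI·B)
2qI·B = 2 × 1.602×10⁻¹⁹ × 4.28×10⁻⁷ × 1.13×10³ = 1.55×10⁻²² A²
I_n = √(1.55×10⁻²²) = 1.24×10⁻¹¹ A = 12.4 pA

12.4 pA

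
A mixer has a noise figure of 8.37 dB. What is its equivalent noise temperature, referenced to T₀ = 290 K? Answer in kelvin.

1702 K

F = 10^(8.37/10) = 6.87068
T_e = (F − 1)·T₀ = (6.87068 − 1) × 290 = 1702 K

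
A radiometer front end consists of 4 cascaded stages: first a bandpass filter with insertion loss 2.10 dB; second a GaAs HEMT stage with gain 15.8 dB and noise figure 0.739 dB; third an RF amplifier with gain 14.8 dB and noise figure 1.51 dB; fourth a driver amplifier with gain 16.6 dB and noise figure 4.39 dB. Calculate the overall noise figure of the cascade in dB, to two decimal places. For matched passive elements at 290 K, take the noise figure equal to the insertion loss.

Convert to linear (a loss of L dB is a gain of −L dB): F_i = 10^(NF_i/10), G_i = 10^(G_i,dB/10)
  Stage 1: F_1 = 10^(2.10/10) = 1.622, G_1 = 10^(−2.10/10) = 0.6166
  Stage 2: F_2 = 10^(0.739/10) = 1.185, G_2 = 10^(15.8/10) = 38.02
  Stage 3: F_3 = 10^(1.51/10) = 1.416, G_3 = 10^(14.8/10) = 30.20
  Stage 4: F_4 = 10^(4.39/10) = 2.748, G_4 = 10^(16.6/10) = 45.71
Friis cascade:
  F = 1.622 + (1.185 − 1)/0.6166 + (1.416 − 1)/23.44 + (2.748 − 1)/707.9 = 1.943
NF = 10 log₁₀(1.943) = 2.88 dB

2.88 dB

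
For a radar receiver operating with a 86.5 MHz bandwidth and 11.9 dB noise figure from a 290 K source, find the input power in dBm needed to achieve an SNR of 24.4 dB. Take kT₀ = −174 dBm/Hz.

Sensitivity = −174 + 10 log₁₀(B) + NF + SNR_min
= −174 + 79.37 + 11.9 + 24.4
= −58.33 dBm → −58.3 dBm

−58.3 dBm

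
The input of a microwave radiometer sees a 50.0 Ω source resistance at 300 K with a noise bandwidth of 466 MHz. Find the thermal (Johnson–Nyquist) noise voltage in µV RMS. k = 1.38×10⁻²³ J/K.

V_n = √(4kTRB)
4kTRB = 4 × 1.38×10⁻²³ × 300 × 5.00×10¹ × 4.66×10⁸ = 3.86×10⁻¹⁰ V²
V_n = √(3.86×10⁻¹⁰) = 1.96×10⁻⁵ V = 19.6 µV

19.6 µV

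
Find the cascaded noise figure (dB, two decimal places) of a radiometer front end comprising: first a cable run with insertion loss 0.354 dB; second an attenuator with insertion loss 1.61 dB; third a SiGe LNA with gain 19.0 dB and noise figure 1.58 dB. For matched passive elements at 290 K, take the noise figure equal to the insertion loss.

3.54 dB

Convert to linear (a loss of L dB is a gain of −L dB): F_i = 10^(NF_i/10), G_i = 10^(G_i,dB/10)
  Stage 1: F_1 = 10^(0.354/10) = 1.085, G_1 = 10^(−0.354/10) = 0.9217
  Stage 2: F_2 = 10^(1.61/10) = 1.449, G_2 = 10^(−1.61/10) = 0.6902
  Stage 3: F_3 = 10^(1.58/10) = 1.439, G_3 = 10^(19.0/10) = 79.43
Friis cascade:
  F = 1.085 + (1.449 − 1)/0.9217 + (1.439 − 1)/0.6362 = 2.262
NF = 10 log₁₀(2.262) = 3.54 dB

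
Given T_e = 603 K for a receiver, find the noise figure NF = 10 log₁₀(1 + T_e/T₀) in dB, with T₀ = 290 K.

4.88 dB

F = 1 + T_e/T₀ = 1 + 603/290 = 3.07931
NF = 10 log₁₀(3.07931) = 4.88 dB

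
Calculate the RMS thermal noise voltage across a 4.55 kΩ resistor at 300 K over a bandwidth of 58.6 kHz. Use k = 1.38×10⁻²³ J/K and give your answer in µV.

V_n = √(4kTRB)
4kTRB = 4 × 1.38×10⁻²³ × 300 × 4.55×10³ × 5.86×10⁴ = 4.42×10⁻¹² V²
V_n = √(4.42×10⁻¹²) = 2.10×10⁻⁶ V = 2.10 µV

2.10 µV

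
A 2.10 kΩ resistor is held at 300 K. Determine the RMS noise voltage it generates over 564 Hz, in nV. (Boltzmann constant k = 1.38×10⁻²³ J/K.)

140 nV

V_n = √(4kTRB)
4kTRB = 4 × 1.38×10⁻²³ × 300 × 2.10×10³ × 5.64×10² = 1.96×10⁻¹⁴ V²
V_n = √(1.96×10⁻¹⁴) = 1.40×10⁻⁷ V = 140 nV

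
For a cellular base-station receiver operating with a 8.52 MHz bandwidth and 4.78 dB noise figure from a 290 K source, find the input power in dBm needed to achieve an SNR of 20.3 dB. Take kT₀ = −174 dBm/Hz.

−79.6 dBm

Sensitivity = −174 + 10 log₁₀(B) + NF + SNR_min
= −174 + 69.3 + 4.78 + 20.3
= −79.62 dBm → −79.6 dBm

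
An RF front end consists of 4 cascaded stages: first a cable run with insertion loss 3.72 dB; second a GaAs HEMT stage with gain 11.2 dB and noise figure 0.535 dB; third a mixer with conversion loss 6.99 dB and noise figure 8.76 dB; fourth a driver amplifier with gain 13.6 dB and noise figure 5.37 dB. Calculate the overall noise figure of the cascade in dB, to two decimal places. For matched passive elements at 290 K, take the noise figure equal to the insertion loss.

Convert to linear (a loss of L dB is a gain of −L dB): F_i = 10^(NF_i/10), G_i = 10^(G_i,dB/10)
  Stage 1: F_1 = 10^(3.72/10) = 2.355, G_1 = 10^(−3.72/10) = 0.4246
  Stage 2: F_2 = 10^(0.535/10) = 1.131, G_2 = 10^(11.2/10) = 13.18
  Stage 3: F_3 = 10^(8.76/10) = 7.516, G_3 = 10^(−6.99/10) = 0.2000
  Stage 4: F_4 = 10^(5.37/10) = 3.443, G_4 = 10^(13.6/10) = 22.91
Friis cascade:
  F = 2.355 + (1.131 − 1)/0.4246 + (7.516 − 1)/5.598 + (3.443 − 1)/1.119 = 6.011
NF = 10 log₁₀(6.011) = 7.79 dB

7.79 dB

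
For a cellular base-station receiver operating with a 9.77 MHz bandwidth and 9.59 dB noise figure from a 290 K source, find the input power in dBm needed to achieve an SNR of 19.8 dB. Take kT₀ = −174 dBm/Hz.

−74.7 dBm

Sensitivity = −174 + 10 log₁₀(B) + NF + SNR_min
= −174 + 69.9 + 9.59 + 19.8
= −74.71 dBm → −74.7 dBm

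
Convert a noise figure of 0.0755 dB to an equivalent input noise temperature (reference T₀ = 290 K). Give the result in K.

F = 10^(0.0755/10) = 1.01754
T_e = (F − 1)·T₀ = (1.01754 − 1) × 290 = 5.09 K

5.09 K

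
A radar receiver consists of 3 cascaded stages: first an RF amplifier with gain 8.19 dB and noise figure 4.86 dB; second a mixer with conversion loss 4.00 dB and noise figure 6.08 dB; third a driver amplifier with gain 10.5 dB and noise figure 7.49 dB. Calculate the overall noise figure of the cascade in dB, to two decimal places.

7.23 dB

Convert to linear (a loss of L dB is a gain of −L dB): F_i = 10^(NF_i/10), G_i = 10^(G_i,dB/10)
  Stage 1: F_1 = 10^(4.86/10) = 3.062, G_1 = 10^(8.19/10) = 6.592
  Stage 2: F_2 = 10^(6.08/10) = 4.055, G_2 = 10^(−4.00/10) = 0.3981
  Stage 3: F_3 = 10^(7.49/10) = 5.610, G_3 = 10^(10.5/10) = 11.22
Friis cascade:
  F = 3.062 + (4.055 − 1)/6.592 + (5.610 − 1)/2.624 = 5.282
NF = 10 log₁₀(5.282) = 7.23 dB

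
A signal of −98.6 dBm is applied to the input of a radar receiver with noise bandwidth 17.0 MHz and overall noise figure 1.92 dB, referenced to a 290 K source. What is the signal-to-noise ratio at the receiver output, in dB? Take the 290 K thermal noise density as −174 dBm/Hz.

Noise floor: N = −174 + 10 log₁₀(B) + NF
10 log₁₀(1.70×10⁷) = 72.3 dB
N = −174 + 72.3 + 1.92 = −99.78 dBm
SNR = P_sig − N = −98.6 − (−99.78) = 1.18 dB → 1.2 dB

1.2 dB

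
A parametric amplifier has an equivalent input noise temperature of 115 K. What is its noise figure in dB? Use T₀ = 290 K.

1.45 dB

F = 1 + T_e/T₀ = 1 + 115/290 = 1.39655
NF = 10 log₁₀(1.39655) = 1.45 dB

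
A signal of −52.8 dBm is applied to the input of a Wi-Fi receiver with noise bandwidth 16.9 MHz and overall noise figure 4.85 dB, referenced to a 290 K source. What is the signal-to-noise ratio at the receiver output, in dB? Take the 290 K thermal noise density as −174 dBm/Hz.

44.1 dB

Noise floor: N = −174 + 10 log₁₀(B) + NF
10 log₁₀(1.69×10⁷) = 72.28 dB
N = −174 + 72.28 + 4.85 = −96.87 dBm
SNR = P_sig − N = −52.8 − (−96.87) = 44.07 dB → 44.1 dB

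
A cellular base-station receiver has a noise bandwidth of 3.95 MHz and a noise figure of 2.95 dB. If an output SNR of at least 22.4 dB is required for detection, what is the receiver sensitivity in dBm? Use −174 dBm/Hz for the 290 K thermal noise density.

Sensitivity = −174 + 10 log₁₀(B) + NF + SNR_min
= −174 + 65.97 + 2.95 + 22.4
= −82.68 dBm → −82.7 dBm

−82.7 dBm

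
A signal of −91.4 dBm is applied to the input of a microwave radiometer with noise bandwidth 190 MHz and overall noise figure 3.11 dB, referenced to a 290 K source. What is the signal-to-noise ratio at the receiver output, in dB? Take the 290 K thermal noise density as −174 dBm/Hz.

Noise floor: N = −174 + 10 log₁₀(B) + NF
10 log₁₀(1.90×10⁸) = 82.79 dB
N = −174 + 82.79 + 3.11 = −88.10 dBm
SNR = P_sig − N = −91.4 − (−88.10) = −3.30 dB → −3.3 dB

−3.3 dB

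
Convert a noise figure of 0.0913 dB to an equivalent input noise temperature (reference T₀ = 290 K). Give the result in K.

6.16 K

F = 10^(0.0913/10) = 1.02125
T_e = (F − 1)·T₀ = (1.02125 − 1) × 290 = 6.16 K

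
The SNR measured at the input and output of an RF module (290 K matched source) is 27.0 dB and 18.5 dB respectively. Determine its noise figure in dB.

NF (dB) = SNR_in(dB) − SNR_out(dB) when the source is at T₀
NF = 27.0 − 18.5 = 8.5 dB

8.5 dB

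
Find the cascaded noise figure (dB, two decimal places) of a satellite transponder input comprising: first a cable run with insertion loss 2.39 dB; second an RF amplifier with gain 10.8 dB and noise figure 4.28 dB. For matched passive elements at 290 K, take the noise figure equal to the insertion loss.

Convert to linear (a loss of L dB is a gain of −L dB): F_i = 10^(NF_i/10), G_i = 10^(G_i,dB/10)
  Stage 1: F_1 = 10^(2.39/10) = 1.734, G_1 = 10^(−2.39/10) = 0.5768
  Stage 2: F_2 = 10^(4.28/10) = 2.679, G_2 = 10^(10.8/10) = 12.02
Friis cascade:
  F = 1.734 + (2.679 − 1)/0.5768 = 4.645
NF = 10 log₁₀(4.645) = 6.67 dB

6.67 dB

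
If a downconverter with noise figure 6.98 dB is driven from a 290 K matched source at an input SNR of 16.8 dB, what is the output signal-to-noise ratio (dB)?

9.82 dB

By definition F = SNR_in/SNR_out, so in dB: SNR_out = SNR_in − NF
SNR_out = 16.8 − 6.98 = 9.82 dB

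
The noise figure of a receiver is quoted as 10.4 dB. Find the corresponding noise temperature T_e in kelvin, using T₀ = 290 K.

2890 K

F = 10^(10.4/10) = 10.9648
T_e = (F − 1)·T₀ = (10.9648 − 1) × 290 = 2890 K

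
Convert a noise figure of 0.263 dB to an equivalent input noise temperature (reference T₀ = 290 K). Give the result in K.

18.1 K

F = 10^(0.263/10) = 1.06243
T_e = (F − 1)·T₀ = (1.06243 − 1) × 290 = 18.1 K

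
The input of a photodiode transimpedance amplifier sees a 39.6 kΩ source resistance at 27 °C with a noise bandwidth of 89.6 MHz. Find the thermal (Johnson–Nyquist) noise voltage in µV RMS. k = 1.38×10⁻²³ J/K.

T = 27 °C + 273.15 = 300.15 K
V_n = √(4kTRB)
4kTRB = 4 × 1.38×10⁻²³ × 300.15 × 3.96×10⁴ × 8.96×10⁷ = 5.88×10⁻⁸ V²
V_n = √(5.88×10⁻⁸) = 2.42×10⁻⁴ V = 242 µV

242 µV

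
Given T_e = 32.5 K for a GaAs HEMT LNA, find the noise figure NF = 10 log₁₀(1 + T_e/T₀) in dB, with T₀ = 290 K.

F = 1 + T_e/T₀ = 1 + 32.5/290 = 1.11207
NF = 10 log₁₀(1.11207) = 0.461 dB

0.461 dB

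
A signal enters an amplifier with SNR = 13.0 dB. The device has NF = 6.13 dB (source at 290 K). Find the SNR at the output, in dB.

6.87 dB

By definition F = SNR_in/SNR_out, so in dB: SNR_out = SNR_in − NF
SNR_out = 13.0 − 6.13 = 6.87 dB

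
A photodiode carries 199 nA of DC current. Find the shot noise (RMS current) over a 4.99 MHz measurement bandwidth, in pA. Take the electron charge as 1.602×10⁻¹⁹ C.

I_n = √(2qI·B)
2qI·B = 2 × 1.602×10⁻¹⁹ × 1.99×10⁻⁷ × 4.99×10⁶ = 3.18×10⁻¹⁹ A²
I_n = √(3.18×10⁻¹⁹) = 5.64×10⁻¹⁰ A = 564 pA

564 pA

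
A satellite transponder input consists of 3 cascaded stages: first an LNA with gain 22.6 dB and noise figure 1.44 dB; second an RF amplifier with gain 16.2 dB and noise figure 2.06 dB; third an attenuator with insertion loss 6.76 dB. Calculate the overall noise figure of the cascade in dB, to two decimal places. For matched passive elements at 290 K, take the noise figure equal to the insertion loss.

1.45 dB

Convert to linear (a loss of L dB is a gain of −L dB): F_i = 10^(NF_i/10), G_i = 10^(G_i,dB/10)
  Stage 1: F_1 = 10^(1.44/10) = 1.393, G_1 = 10^(22.6/10) = 182.0
  Stage 2: F_2 = 10^(2.06/10) = 1.607, G_2 = 10^(16.2/10) = 41.69
  Stage 3: F_3 = 10^(6.76/10) = 4.742, G_3 = 10^(−6.76/10) = 0.2109
Friis cascade:
  F = 1.393 + (1.607 − 1)/182.0 + (4.742 − 1)/7586 = 1.397
NF = 10 log₁₀(1.397) = 1.45 dB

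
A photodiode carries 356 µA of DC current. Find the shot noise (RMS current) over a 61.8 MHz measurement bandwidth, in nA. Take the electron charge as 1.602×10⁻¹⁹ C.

84.0 nA

I_n = √(2qI·B)
2qI·B = 2 × 1.602×10⁻¹⁹ × 3.56×10⁻⁴ × 6.18×10⁷ = 7.05×10⁻¹⁵ A²
I_n = √(7.05×10⁻¹⁵) = 8.40×10⁻⁸ A = 84.0 nA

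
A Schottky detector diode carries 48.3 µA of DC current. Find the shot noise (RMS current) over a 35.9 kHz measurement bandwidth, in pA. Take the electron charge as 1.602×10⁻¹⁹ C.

745 pA

I_n = √(2qI·B)
2qI·B = 2 × 1.602×10⁻¹⁹ × 4.83×10⁻⁵ × 3.59×10⁴ = 5.56×10⁻¹⁹ A²
I_n = √(5.56×10⁻¹⁹) = 7.45×10⁻¹⁰ A = 745 pA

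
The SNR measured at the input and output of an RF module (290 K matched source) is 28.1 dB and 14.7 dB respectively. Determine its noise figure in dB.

13.4 dB

NF (dB) = SNR_in(dB) − SNR_out(dB) when the source is at T₀
NF = 28.1 − 14.7 = 13.4 dB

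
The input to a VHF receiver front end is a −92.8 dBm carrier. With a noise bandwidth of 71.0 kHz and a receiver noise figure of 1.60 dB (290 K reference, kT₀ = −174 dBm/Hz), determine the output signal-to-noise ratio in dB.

31.1 dB

Noise floor: N = −174 + 10 log₁₀(B) + NF
10 log₁₀(7.10×10⁴) = 48.51 dB
N = −174 + 48.51 + 1.60 = −123.89 dBm
SNR = P_sig − N = −92.8 − (−123.89) = 31.09 dB → 31.1 dB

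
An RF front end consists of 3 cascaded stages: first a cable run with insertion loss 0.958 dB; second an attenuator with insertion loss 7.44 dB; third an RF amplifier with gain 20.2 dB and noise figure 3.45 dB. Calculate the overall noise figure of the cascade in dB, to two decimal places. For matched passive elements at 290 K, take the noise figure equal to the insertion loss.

Convert to linear (a loss of L dB is a gain of −L dB): F_i = 10^(NF_i/10), G_i = 10^(G_i,dB/10)
  Stage 1: F_1 = 10^(0.958/10) = 1.247, G_1 = 10^(−0.958/10) = 0.8020
  Stage 2: F_2 = 10^(7.44/10) = 5.546, G_2 = 10^(−7.44/10) = 0.1803
  Stage 3: F_3 = 10^(3.45/10) = 2.213, G_3 = 10^(20.2/10) = 104.7
Friis cascade:
  F = 1.247 + (5.546 − 1)/0.8020 + (2.213 − 1)/0.1446 = 15.30
NF = 10 log₁₀(15.30) = 11.85 dB

11.85 dB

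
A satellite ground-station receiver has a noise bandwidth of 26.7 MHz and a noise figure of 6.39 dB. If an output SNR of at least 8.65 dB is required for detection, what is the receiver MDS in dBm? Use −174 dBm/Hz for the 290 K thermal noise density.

−84.7 dBm

Sensitivity = −174 + 10 log₁₀(B) + NF + SNR_min
= −174 + 74.27 + 6.39 + 8.65
= −84.69 dBm → −84.7 dBm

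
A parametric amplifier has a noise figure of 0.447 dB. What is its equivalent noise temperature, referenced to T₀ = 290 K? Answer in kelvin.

F = 10^(0.447/10) = 1.10841
T_e = (F − 1)·T₀ = (1.10841 − 1) × 290 = 31.4 K

31.4 K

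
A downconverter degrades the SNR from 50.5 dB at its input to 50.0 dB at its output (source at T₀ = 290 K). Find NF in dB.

0.5 dB

NF (dB) = SNR_in(dB) − SNR_out(dB) when the source is at T₀
NF = 50.5 − 50.0 = 0.5 dB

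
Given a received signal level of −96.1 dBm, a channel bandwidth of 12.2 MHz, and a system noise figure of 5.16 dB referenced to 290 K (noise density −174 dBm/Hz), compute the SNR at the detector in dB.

Noise floor: N = −174 + 10 log₁₀(B) + NF
10 log₁₀(1.22×10⁷) = 70.86 dB
N = −174 + 70.86 + 5.16 = −97.98 dBm
SNR = P_sig − N = −96.1 − (−97.98) = 1.88 dB → 1.9 dB

1.9 dB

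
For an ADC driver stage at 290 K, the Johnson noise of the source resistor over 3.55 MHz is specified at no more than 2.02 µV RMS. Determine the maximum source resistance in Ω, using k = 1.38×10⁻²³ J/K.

71.8 Ω

Johnson–Nyquist: V_n = √(4kTRB) ⇒ R = V_n² / (4kTB)
4kTB = 4 × 1.38×10⁻²³ × 290 × 3.55×10⁶ = 5.68×10⁻¹⁴
R = (2.02×10⁻⁶)² / 5.68×10⁻¹⁴ = 7.18×10¹ Ω = 71.8 Ω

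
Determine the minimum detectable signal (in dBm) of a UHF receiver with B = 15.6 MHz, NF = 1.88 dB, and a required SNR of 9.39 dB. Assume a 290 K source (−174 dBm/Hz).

−90.8 dBm

Sensitivity = −174 + 10 log₁₀(B) + NF + SNR_min
= −174 + 71.93 + 1.88 + 9.39
= −90.80 dBm → −90.8 dBm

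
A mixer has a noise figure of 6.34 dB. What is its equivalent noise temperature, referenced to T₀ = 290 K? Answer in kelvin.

959 K

F = 10^(6.34/10) = 4.30527
T_e = (F − 1)·T₀ = (4.30527 − 1) × 290 = 959 K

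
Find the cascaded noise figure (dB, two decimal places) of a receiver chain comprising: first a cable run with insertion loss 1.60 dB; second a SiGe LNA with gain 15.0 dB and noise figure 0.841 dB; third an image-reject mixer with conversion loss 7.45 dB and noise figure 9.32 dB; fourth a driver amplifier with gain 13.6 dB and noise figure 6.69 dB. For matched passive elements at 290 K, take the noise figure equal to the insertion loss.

Convert to linear (a loss of L dB is a gain of −L dB): F_i = 10^(NF_i/10), G_i = 10^(G_i,dB/10)
  Stage 1: F_1 = 10^(1.60/10) = 1.445, G_1 = 10^(−1.60/10) = 0.6918
  Stage 2: F_2 = 10^(0.841/10) = 1.214, G_2 = 10^(15.0/10) = 31.62
  Stage 3: F_3 = 10^(9.32/10) = 8.551, G_3 = 10^(−7.45/10) = 0.1799
  Stage 4: F_4 = 10^(6.69/10) = 4.667, G_4 = 10^(13.6/10) = 22.91
Friis cascade:
  F = 1.445 + (1.214 − 1)/0.6918 + (8.551 − 1)/21.88 + (4.667 − 1)/3.936 = 3.031
NF = 10 log₁₀(3.031) = 4.82 dB

4.82 dB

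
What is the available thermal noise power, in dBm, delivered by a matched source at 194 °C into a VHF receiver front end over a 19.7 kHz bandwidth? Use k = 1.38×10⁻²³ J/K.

−129.0 dBm

T = 194 °C + 273.15 = 467.15 K
P_n = kTB = 1.38×10⁻²³ × 467.15 × 1.97×10⁴ = 1.27×10⁻¹⁶ W
In dBm: 10 log₁₀(1.27×10⁻¹⁶ / 10⁻³) = −129.0 dBm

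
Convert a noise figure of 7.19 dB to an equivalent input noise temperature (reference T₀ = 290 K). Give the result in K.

F = 10^(7.19/10) = 5.236
T_e = (F − 1)·T₀ = (5.236 − 1) × 290 = 1228 K

1228 K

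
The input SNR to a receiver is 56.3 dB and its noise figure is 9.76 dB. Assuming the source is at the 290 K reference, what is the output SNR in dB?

46.54 dB

By definition F = SNR_in/SNR_out, so in dB: SNR_out = SNR_in − NF
SNR_out = 56.3 − 9.76 = 46.54 dB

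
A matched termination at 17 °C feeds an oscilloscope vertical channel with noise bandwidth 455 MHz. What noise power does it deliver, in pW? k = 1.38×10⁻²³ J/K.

1.82 pW

T = 17 °C + 273.15 = 290.15 K
P_n = kTB = 1.38×10⁻²³ × 290.15 × 4.55×10⁸ = 1.82×10⁻¹² W = 1.82 pW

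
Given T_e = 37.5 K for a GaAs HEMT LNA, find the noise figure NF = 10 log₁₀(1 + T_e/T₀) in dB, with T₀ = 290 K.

F = 1 + T_e/T₀ = 1 + 37.5/290 = 1.12931
NF = 10 log₁₀(1.12931) = 0.528 dB

0.528 dB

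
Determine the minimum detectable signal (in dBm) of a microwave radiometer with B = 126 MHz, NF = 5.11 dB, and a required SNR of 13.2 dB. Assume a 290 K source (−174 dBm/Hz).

Sensitivity = −174 + 10 log₁₀(B) + NF + SNR_min
= −174 + 81 + 5.11 + 13.2
= −74.69 dBm → −74.7 dBm

−74.7 dBm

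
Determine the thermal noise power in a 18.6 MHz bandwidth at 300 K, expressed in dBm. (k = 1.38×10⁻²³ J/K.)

P_n = kTB = 1.38×10⁻²³ × 300 × 1.86×10⁷ = 7.70×10⁻¹⁴ W
In dBm: 10 log₁₀(7.70×10⁻¹⁴ / 10⁻³) = −101.1 dBm

−101.1 dBm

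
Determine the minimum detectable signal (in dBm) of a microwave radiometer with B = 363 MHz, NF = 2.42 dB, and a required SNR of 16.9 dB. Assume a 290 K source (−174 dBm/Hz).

−69.1 dBm

Sensitivity = −174 + 10 log₁₀(B) + NF + SNR_min
= −174 + 85.6 + 2.42 + 16.9
= −69.08 dBm → −69.1 dBm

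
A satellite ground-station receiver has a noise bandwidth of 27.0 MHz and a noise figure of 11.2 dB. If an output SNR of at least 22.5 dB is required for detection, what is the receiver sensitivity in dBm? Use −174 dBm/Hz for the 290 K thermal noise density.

Sensitivity = −174 + 10 log₁₀(B) + NF + SNR_min
= −174 + 74.31 + 11.2 + 22.5
= −65.99 dBm → −66.0 dBm

−66.0 dBm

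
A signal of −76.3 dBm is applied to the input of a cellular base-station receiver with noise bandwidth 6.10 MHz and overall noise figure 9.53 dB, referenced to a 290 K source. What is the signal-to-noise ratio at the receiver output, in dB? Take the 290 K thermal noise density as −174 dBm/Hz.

Noise floor: N = −174 + 10 log₁₀(B) + NF
10 log₁₀(6.10×10⁶) = 67.85 dB
N = −174 + 67.85 + 9.53 = −96.62 dBm
SNR = P_sig − N = −76.3 − (−96.62) = 20.32 dB → 20.3 dB

20.3 dB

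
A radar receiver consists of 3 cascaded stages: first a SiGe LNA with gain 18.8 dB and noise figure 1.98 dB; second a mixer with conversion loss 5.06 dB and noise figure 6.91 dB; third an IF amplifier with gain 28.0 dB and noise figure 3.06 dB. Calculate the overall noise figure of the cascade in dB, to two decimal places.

Convert to linear (a loss of L dB is a gain of −L dB): F_i = 10^(NF_i/10), G_i = 10^(G_i,dB/10)
  Stage 1: F_1 = 10^(1.98/10) = 1.578, G_1 = 10^(18.8/10) = 75.86
  Stage 2: F_2 = 10^(6.91/10) = 4.909, G_2 = 10^(−5.06/10) = 0.3119
  Stage 3: F_3 = 10^(3.06/10) = 2.023, G_3 = 10^(28.0/10) = 631.0
Friis cascade:
  F = 1.578 + (4.909 − 1)/75.86 + (2.023 − 1)/23.66 = 1.672
NF = 10 log₁₀(1.672) = 2.23 dB

2.23 dB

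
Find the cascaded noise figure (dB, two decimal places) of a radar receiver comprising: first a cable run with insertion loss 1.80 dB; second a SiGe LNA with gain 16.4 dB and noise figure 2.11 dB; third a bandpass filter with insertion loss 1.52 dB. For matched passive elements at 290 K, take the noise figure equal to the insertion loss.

3.94 dB

Convert to linear (a loss of L dB is a gain of −L dB): F_i = 10^(NF_i/10), G_i = 10^(G_i,dB/10)
  Stage 1: F_1 = 10^(1.80/10) = 1.514, G_1 = 10^(−1.80/10) = 0.6607
  Stage 2: F_2 = 10^(2.11/10) = 1.626, G_2 = 10^(16.4/10) = 43.65
  Stage 3: F_3 = 10^(1.52/10) = 1.419, G_3 = 10^(−1.52/10) = 0.7047
Friis cascade:
  F = 1.514 + (1.626 − 1)/0.6607 + (1.419 − 1)/28.84 = 2.475
NF = 10 log₁₀(2.475) = 3.94 dB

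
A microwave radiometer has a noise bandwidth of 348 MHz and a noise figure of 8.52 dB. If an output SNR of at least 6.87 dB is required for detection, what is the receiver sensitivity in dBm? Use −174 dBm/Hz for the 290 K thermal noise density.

Sensitivity = −174 + 10 log₁₀(B) + NF + SNR_min
= −174 + 85.42 + 8.52 + 6.87
= −73.19 dBm → −73.2 dBm

−73.2 dBm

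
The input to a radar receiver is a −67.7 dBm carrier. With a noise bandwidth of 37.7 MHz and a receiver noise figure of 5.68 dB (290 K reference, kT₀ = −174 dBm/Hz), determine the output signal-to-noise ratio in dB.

Noise floor: N = −174 + 10 log₁₀(B) + NF
10 log₁₀(3.77×10⁷) = 75.76 dB
N = −174 + 75.76 + 5.68 = −92.56 dBm
SNR = P_sig − N = −67.7 − (−92.56) = 24.86 dB → 24.9 dB

24.9 dB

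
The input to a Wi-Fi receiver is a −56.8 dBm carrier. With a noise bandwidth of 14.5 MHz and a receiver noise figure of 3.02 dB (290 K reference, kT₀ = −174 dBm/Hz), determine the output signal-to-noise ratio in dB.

42.6 dB

Noise floor: N = −174 + 10 log₁₀(B) + NF
10 log₁₀(1.45×10⁷) = 71.61 dB
N = −174 + 71.61 + 3.02 = −99.37 dBm
SNR = P_sig − N = −56.8 − (−99.37) = 42.57 dB → 42.6 dB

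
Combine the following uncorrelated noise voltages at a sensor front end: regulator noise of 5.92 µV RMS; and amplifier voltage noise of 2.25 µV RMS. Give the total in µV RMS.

Uncorrelated sources add in power (mean-square): V_tot = √(ΣV_i²)
V_tot = √[(5.92×10⁻⁶)² + (2.25×10⁻⁶)²] = 6.33×10⁻⁶ V = 6.33 µV

6.33 µV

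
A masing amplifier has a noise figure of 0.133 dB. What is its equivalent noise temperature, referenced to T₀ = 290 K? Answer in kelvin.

F = 10^(0.133/10) = 1.0311
T_e = (F − 1)·T₀ = (1.0311 − 1) × 290 = 9.02 K

9.02 K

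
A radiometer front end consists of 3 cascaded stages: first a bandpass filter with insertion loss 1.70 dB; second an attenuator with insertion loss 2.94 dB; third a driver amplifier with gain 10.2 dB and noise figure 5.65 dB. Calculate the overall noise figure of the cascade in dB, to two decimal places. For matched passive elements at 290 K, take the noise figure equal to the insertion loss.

10.29 dB

Convert to linear (a loss of L dB is a gain of −L dB): F_i = 10^(NF_i/10), G_i = 10^(G_i,dB/10)
  Stage 1: F_1 = 10^(1.70/10) = 1.479, G_1 = 10^(−1.70/10) = 0.6761
  Stage 2: F_2 = 10^(2.94/10) = 1.968, G_2 = 10^(−2.94/10) = 0.5082
  Stage 3: F_3 = 10^(5.65/10) = 3.673, G_3 = 10^(10.2/10) = 10.47
Friis cascade:
  F = 1.479 + (1.968 − 1)/0.6761 + (3.673 − 1)/0.3436 = 10.69
NF = 10 log₁₀(10.69) = 10.29 dB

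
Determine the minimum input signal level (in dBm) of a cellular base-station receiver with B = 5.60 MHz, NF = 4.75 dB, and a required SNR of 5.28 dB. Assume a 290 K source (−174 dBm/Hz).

Sensitivity = −174 + 10 log₁₀(B) + NF + SNR_min
= −174 + 67.48 + 4.75 + 5.28
= −96.49 dBm → −96.5 dBm

−96.5 dBm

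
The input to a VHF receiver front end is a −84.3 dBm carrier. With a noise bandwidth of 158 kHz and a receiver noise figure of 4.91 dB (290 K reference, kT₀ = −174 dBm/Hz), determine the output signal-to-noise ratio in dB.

Noise floor: N = −174 + 10 log₁₀(B) + NF
10 log₁₀(1.58×10⁵) = 51.99 dB
N = −174 + 51.99 + 4.91 = −117.10 dBm
SNR = P_sig − N = −84.3 − (−117.10) = 32.80 dB → 32.8 dB

32.8 dB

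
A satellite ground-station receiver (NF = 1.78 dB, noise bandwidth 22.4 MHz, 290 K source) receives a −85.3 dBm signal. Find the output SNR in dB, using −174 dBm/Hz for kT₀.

13.4 dB

Noise floor: N = −174 + 10 log₁₀(B) + NF
10 log₁₀(2.24×10⁷) = 73.5 dB
N = −174 + 73.5 + 1.78 = −98.72 dBm
SNR = P_sig − N = −85.3 − (−98.72) = 13.42 dB → 13.4 dB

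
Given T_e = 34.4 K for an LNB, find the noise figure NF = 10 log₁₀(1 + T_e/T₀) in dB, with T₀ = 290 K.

0.487 dB

F = 1 + T_e/T₀ = 1 + 34.4/290 = 1.11862
NF = 10 log₁₀(1.11862) = 0.487 dB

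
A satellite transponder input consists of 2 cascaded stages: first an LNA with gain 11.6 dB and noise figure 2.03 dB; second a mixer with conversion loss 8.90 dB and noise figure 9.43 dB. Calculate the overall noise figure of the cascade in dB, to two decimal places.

Convert to linear (a loss of L dB is a gain of −L dB): F_i = 10^(NF_i/10), G_i = 10^(G_i,dB/10)
  Stage 1: F_1 = 10^(2.03/10) = 1.596, G_1 = 10^(11.6/10) = 14.45
  Stage 2: F_2 = 10^(9.43/10) = 8.770, G_2 = 10^(−8.90/10) = 0.1288
Friis cascade:
  F = 1.596 + (8.770 − 1)/14.45 = 2.133
NF = 10 log₁₀(2.133) = 3.29 dB

3.29 dB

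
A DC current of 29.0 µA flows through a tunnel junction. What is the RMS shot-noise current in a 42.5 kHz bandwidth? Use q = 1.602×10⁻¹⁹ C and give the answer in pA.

I_n = √(2qI·B)
2qI·B = 2 × 1.602×10⁻¹⁹ × 2.90×10⁻⁵ × 4.25×10⁴ = 3.95×10⁻¹⁹ A²
I_n = √(3.95×10⁻¹⁹) = 6.28×10⁻¹⁰ A = 628 pA

628 pA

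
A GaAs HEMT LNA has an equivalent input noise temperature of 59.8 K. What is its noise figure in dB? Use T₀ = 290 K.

0.814 dB

F = 1 + T_e/T₀ = 1 + 59.8/290 = 1.20621
NF = 10 log₁₀(1.20621) = 0.814 dB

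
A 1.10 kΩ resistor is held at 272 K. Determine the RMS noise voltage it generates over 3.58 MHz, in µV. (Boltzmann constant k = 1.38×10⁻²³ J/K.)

V_n = √(4kTRB)
4kTRB = 4 × 1.38×10⁻²³ × 272 × 1.10×10³ × 3.58×10⁶ = 5.91×10⁻¹¹ V²
V_n = √(5.91×10⁻¹¹) = 7.69×10⁻⁶ V = 7.69 µV

7.69 µV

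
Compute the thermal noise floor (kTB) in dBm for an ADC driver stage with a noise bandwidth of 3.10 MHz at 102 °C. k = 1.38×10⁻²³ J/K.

−107.9 dBm

T = 102 °C + 273.15 = 375.15 K
P_n = kTB = 1.38×10⁻²³ × 375.15 × 3.10×10⁶ = 1.60×10⁻¹⁴ W
In dBm: 10 log₁₀(1.60×10⁻¹⁴ / 10⁻³) = −107.9 dBm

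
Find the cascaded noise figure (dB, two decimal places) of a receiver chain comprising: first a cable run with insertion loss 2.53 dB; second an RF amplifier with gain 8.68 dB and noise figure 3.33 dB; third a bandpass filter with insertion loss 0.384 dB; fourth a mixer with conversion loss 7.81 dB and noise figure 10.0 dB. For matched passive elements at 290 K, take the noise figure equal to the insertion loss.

Convert to linear (a loss of L dB is a gain of −L dB): F_i = 10^(NF_i/10), G_i = 10^(G_i,dB/10)
  Stage 1: F_1 = 10^(2.53/10) = 1.791, G_1 = 10^(−2.53/10) = 0.5585
  Stage 2: F_2 = 10^(3.33/10) = 2.153, G_2 = 10^(8.68/10) = 7.379
  Stage 3: F_3 = 10^(0.384/10) = 1.092, G_3 = 10^(−0.384/10) = 0.9154
  Stage 4: F_4 = 10^(10.0/10) = 10.00, G_4 = 10^(−7.81/10) = 0.1656
Friis cascade:
  F = 1.791 + (2.153 − 1)/0.5585 + (1.092 − 1)/4.121 + (10.00 − 1)/3.772 = 6.263
NF = 10 log₁₀(6.263) = 7.97 dB

7.97 dB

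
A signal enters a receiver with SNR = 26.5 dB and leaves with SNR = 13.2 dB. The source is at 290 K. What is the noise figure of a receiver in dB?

NF (dB) = SNR_in(dB) − SNR_out(dB) when the source is at T₀
NF = 26.5 − 13.2 = 13.3 dB

13.3 dB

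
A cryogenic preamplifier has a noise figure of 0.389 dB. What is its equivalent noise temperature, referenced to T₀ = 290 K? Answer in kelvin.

27.2 K

F = 10^(0.389/10) = 1.0937
T_e = (F − 1)·T₀ = (1.0937 − 1) × 290 = 27.2 K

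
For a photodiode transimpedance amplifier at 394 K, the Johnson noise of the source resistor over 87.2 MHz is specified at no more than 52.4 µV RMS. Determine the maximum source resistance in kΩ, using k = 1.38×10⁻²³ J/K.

Johnson–Nyquist: V_n = √(4kTRB) ⇒ R = V_n² / (4kTB)
4kTB = 4 × 1.38×10⁻²³ × 394 × 8.72×10⁷ = 1.90×10⁻¹²
R = (5.24×10⁻⁵)² / 1.90×10⁻¹² = 1.45×10³ Ω = 1.45 kΩ

1.45 kΩ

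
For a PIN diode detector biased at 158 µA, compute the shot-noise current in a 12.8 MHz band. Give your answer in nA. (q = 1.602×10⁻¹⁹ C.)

25.5 nA

I_n = √(2qI·B)
2qI·B = 2 × 1.602×10⁻¹⁹ × 1.58×10⁻⁴ × 1.28×10⁷ = 6.48×10⁻¹⁶ A²
I_n = √(6.48×10⁻¹⁶) = 2.55×10⁻⁸ A = 25.5 nA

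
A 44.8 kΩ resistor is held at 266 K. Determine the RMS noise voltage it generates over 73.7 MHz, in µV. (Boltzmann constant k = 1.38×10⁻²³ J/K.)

220 µV

V_n = √(4kTRB)
4kTRB = 4 × 1.38×10⁻²³ × 266 × 4.48×10⁴ × 7.37×10⁷ = 4.85×10⁻⁸ V²
V_n = √(4.85×10⁻⁸) = 2.20×10⁻⁴ V = 220 µV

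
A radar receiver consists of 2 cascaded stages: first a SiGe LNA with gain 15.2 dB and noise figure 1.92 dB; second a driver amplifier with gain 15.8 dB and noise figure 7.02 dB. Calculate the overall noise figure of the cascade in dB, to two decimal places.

2.25 dB

Convert to linear (a loss of L dB is a gain of −L dB): F_i = 10^(NF_i/10), G_i = 10^(G_i,dB/10)
  Stage 1: F_1 = 10^(1.92/10) = 1.556, G_1 = 10^(15.2/10) = 33.11
  Stage 2: F_2 = 10^(7.02/10) = 5.035, G_2 = 10^(15.8/10) = 38.02
Friis cascade:
  F = 1.556 + (5.035 − 1)/33.11 = 1.678
NF = 10 log₁₀(1.678) = 2.25 dB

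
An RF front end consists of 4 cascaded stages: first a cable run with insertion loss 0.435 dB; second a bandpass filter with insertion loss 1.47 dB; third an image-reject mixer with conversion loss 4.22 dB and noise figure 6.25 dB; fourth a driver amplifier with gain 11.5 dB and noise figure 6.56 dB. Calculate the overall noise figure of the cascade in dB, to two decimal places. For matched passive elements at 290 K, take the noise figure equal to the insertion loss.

13.22 dB

Convert to linear (a loss of L dB is a gain of −L dB): F_i = 10^(NF_i/10), G_i = 10^(G_i,dB/10)
  Stage 1: F_1 = 10^(0.435/10) = 1.105, G_1 = 10^(−0.435/10) = 0.9047
  Stage 2: F_2 = 10^(1.47/10) = 1.403, G_2 = 10^(−1.47/10) = 0.7129
  Stage 3: F_3 = 10^(6.25/10) = 4.217, G_3 = 10^(−4.22/10) = 0.3784
  Stage 4: F_4 = 10^(6.56/10) = 4.529, G_4 = 10^(11.5/10) = 14.13
Friis cascade:
  F = 1.105 + (1.403 − 1)/0.9047 + (4.217 − 1)/0.6449 + (4.529 − 1)/0.2441 = 21.00
NF = 10 log₁₀(21.00) = 13.22 dB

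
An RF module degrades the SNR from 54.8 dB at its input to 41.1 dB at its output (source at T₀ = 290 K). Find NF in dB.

13.7 dB

NF (dB) = SNR_in(dB) − SNR_out(dB) when the source is at T₀
NF = 54.8 − 41.1 = 13.7 dB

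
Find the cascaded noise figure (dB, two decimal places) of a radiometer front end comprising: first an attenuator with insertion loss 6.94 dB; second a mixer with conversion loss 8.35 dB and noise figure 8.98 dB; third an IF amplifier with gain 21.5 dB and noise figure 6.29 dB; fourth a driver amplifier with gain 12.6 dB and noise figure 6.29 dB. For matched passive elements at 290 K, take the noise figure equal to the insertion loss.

Convert to linear (a loss of L dB is a gain of −L dB): F_i = 10^(NF_i/10), G_i = 10^(G_i,dB/10)
  Stage 1: F_1 = 10^(6.94/10) = 4.943, G_1 = 10^(−6.94/10) = 0.2023
  Stage 2: F_2 = 10^(8.98/10) = 7.907, G_2 = 10^(−8.35/10) = 0.1462
  Stage 3: F_3 = 10^(6.29/10) = 4.256, G_3 = 10^(21.5/10) = 141.3
  Stage 4: F_4 = 10^(6.29/10) = 4.256, G_4 = 10^(12.6/10) = 18.20
Friis cascade:
  F = 4.943 + (7.907 − 1)/0.2023 + (4.256 − 1)/0.02958 + (4.256 − 1)/4.178 = 149.9
NF = 10 log₁₀(149.9) = 21.76 dB

21.76 dB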